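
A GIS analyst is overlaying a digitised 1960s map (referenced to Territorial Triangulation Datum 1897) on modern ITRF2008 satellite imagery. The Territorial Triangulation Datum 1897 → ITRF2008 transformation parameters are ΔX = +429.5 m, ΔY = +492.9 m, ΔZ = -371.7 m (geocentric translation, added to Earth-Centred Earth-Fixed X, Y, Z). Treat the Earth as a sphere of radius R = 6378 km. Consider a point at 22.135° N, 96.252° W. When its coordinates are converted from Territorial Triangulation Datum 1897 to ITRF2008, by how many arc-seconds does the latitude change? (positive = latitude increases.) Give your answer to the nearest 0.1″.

sin φ = 0.376790, cos φ = 0.926299, sin λ = -0.994053, cos λ = -0.108902.
North component: ΔN = −sin φ cos λ·ΔX − sin φ sin λ·ΔY + cos φ·ΔZ = −(0.376790)(-0.108902)(429.5) − (0.376790)(-0.994053)(492.9) + (0.926299)(-371.7) = -142.07 m.
1° of latitude spans πR/180 = 111317 m, so Δφ = -142.07 / 111317 × 3600 = -4.594″.

Δφ = -4.6″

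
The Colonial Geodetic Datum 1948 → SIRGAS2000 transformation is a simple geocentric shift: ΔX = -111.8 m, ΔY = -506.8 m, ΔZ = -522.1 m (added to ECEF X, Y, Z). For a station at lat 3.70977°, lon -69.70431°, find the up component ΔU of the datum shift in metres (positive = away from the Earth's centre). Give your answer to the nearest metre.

ΔU = 402 m

At φ = 3.70977°, λ = -69.70431°: sin φ = 0.064702, cos φ = 0.997905, sin λ = -0.937915, cos λ = 0.346865.
ΔU = cos φ cos λ·ΔX + cos φ sin λ·ΔY + sin φ·ΔZ = (0.997905)(0.346865)(-111.8) + (0.997905)(-0.937915)(-506.8) + (0.064702)(-522.1) = 401.86 m.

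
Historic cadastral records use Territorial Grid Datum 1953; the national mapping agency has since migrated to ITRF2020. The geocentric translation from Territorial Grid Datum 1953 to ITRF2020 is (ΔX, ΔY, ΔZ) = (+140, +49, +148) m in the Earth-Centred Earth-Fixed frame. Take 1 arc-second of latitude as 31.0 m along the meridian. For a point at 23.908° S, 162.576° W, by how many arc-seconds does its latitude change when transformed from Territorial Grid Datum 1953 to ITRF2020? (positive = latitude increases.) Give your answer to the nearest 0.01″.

sin φ = -0.405269, cos φ = 0.914197, sin λ = -0.299440, cos λ = -0.954115.
North component: ΔN = −sin φ cos λ·ΔX − sin φ sin λ·ΔY + cos φ·ΔZ = −(-0.405269)(-0.954115)(140) − (-0.405269)(-0.299440)(49) + (0.914197)(148) = 75.22 m.
1° of latitude spans 3600 × 31.00 = 111600 m, so Δφ = 75.22 / 111600 × 3600 = 2.426″.

Δφ = 2.43″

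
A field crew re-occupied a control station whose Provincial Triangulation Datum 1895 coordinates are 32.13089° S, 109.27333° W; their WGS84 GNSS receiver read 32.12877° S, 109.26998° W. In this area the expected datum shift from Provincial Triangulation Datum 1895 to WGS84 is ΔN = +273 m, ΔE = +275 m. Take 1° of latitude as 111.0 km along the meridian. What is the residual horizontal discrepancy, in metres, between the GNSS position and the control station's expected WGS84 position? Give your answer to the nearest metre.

55 m

Observed coordinate differences: Δφ = +0.00212°, Δλ = +0.00335°.
Converting to metres (1° lat = 111000 m, cos φ = 0.846835): observed ΔN = 235.3 m, observed ΔE = 314.9 m.
Subtracting the expected shift leaves a residual of 235.3 − (273) = -37.7 m north and 314.9 − (275) = 39.9 m east.
Residual distance = √((-37.7)² + 39.9²) = 54.9 m.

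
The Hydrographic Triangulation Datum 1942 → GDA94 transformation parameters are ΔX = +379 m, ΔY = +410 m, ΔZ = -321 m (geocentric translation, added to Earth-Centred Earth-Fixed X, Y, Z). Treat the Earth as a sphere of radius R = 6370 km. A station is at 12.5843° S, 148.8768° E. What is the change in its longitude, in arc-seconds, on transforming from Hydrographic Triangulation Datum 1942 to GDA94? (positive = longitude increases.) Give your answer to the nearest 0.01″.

sin φ = -0.217876, cos φ = 0.975977, sin λ = 0.516880, cos λ = -0.856058.
East component: ΔE = −sin λ·ΔX + cos λ·ΔY = −(0.516880)(379) + (-0.856058)(410) = -546.88 m.
1° of latitude spans πR/180 = 111177 m; at latitude φ, 1° of longitude spans that × cos φ = 108506.6 m, so Δλ = -546.88 / 108506.6 × 3600 = -18.144″.

Δλ = -18.14″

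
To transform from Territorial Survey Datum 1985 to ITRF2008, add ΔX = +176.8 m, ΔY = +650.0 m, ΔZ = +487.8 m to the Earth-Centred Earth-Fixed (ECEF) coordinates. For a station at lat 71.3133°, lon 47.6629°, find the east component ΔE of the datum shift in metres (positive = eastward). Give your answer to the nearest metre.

ΔE = 307 m

The local east axis at (φ, λ) is (−sin λ, cos λ, 0), so ΔE = −sin(47.6629°)·176.8 + cos(47.6629°)·650.0 = 307.08 m.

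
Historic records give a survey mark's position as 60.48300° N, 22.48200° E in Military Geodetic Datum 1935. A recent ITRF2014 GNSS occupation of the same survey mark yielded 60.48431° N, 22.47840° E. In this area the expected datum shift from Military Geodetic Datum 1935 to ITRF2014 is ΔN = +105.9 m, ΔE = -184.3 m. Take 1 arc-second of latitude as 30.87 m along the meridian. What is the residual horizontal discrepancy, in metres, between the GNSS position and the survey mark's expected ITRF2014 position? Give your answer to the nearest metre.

Observed coordinate differences: Δφ = +0.00131°, Δλ = -0.00360°.
Converting to metres (1° lat = 111132 m, cos φ = 0.492682): observed ΔN = 145.6 m, observed ΔE = -197.1 m.
Subtracting the expected shift leaves a residual of 145.6 − (105.9) = 39.7 m north and -197.1 − (-184.3) = -12.8 m east.
Residual distance = √(39.7² + (-12.8)²) = 41.7 m.

42 m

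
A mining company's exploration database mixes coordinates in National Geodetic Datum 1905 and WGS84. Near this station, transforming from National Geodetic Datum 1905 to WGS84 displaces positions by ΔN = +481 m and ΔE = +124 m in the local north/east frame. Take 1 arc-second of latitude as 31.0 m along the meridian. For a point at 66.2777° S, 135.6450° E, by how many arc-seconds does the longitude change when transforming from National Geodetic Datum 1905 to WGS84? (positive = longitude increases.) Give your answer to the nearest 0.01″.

Δλ = 9.94″

At latitude -66.2777°, cos φ = 0.402304.
1″ of longitude at this latitude = 31.00 × cos φ = 12.4714 m, so Δλ = 124.0 / 12.4714 = 9.943″.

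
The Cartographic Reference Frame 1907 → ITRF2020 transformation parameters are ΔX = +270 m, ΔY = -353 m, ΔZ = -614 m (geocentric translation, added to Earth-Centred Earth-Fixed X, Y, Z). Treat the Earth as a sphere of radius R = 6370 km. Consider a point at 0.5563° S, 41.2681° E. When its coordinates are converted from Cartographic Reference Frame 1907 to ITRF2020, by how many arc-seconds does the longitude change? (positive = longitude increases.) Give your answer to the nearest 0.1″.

sin φ = -0.009709, cos φ = 0.999953, sin λ = 0.659583, cos λ = 0.751631.
East component: ΔE = −sin λ·ΔX + cos λ·ΔY = −(0.659583)(270) + (0.751631)(-353) = -443.41 m.
1° of latitude spans πR/180 = 111177 m; at latitude φ, 1° of longitude spans that × cos φ = 111172.2 m, so Δλ = -443.41 / 111172.2 × 3600 = -14.359″.

Δλ = -14.4″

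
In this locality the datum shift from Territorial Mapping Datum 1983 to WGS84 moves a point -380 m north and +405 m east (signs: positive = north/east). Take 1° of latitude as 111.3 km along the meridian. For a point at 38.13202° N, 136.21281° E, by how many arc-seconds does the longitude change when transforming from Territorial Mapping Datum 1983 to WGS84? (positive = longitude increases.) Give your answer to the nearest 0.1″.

Δλ = 16.7″

At latitude 38.13202°, cos φ = 0.786590.
1° of longitude at this latitude = 111.3 × cos φ = 87.55 km, so Δλ = 405.0 / 87547.5 = 0.0046261° = 16.654″.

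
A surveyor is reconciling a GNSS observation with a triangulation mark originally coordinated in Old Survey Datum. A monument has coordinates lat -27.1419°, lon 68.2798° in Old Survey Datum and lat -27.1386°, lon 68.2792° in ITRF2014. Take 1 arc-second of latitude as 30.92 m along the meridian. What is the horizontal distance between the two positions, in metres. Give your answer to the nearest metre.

Δφ = -27.1386° − -27.1419° = +0.0033°; Δλ = 68.2792° − 68.2798° = -0.0006°.
1° of latitude = 3600 × 30.92 = 111312 m.
ΔN = Δφ × 111312 = 367.3 m; ΔE = Δλ × 111312 × cos(-27.1419°) = -0.0006 × 111312 × 0.889879 = -59.4 m.
Distance = √(ΔE² + ΔN²) = √((-59.4)² + 367.3²) = 372.1 m.

372 m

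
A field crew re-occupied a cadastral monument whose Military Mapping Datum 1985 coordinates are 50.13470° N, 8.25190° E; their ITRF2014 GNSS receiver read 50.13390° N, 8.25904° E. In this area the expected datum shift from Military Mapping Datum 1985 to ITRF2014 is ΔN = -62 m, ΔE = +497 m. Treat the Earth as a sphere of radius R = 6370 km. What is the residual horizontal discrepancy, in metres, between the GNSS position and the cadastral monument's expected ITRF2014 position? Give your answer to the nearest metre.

Observed coordinate differences: Δφ = -0.00080°, Δλ = +0.00714°.
Converting to metres (1° lat = 111177 m, cos φ = 0.640985): observed ΔN = -88.9 m, observed ΔE = 508.8 m.
Subtracting the expected shift leaves a residual of -88.9 − (-62) = -26.9 m north and 508.8 − (497) = 11.8 m east.
Residual distance = √((-26.9)² + 11.8²) = 29.4 m.

29 m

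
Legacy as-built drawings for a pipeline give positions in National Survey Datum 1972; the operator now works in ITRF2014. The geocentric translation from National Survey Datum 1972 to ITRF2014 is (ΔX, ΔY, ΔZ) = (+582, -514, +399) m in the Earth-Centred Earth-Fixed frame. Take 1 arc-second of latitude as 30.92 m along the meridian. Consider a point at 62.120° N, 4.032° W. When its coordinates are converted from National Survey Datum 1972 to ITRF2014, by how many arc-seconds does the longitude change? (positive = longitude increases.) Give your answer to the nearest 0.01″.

sin φ = 0.883929, cos φ = 0.467621, sin λ = -0.070314, cos λ = 0.997525.
East component: ΔE = −sin λ·ΔX + cos λ·ΔY = −(-0.070314)(582) + (0.997525)(-514) = -471.81 m.
1° of latitude spans 3600 × 30.92 = 111312 m; at latitude φ, 1° of longitude spans that × cos φ = 52051.9 m, so Δλ = -471.81 / 52051.9 × 3600 = -32.631″.

Δλ = -32.63″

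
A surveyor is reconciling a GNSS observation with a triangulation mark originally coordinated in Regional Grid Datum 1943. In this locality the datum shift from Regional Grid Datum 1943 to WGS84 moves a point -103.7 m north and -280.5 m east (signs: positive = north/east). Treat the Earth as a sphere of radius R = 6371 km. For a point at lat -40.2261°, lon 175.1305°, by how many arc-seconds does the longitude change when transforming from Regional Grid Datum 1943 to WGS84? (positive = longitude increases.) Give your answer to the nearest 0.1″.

Δλ = -11.9″

At latitude -40.2261°, cos φ = 0.763502.
One radian of longitude at latitude φ spans R cos φ, so Δλ = ΔE / (R cos φ) = -280.5 / (6371000 × 0.763502) = -5.7665e-05 rad = -11.894″.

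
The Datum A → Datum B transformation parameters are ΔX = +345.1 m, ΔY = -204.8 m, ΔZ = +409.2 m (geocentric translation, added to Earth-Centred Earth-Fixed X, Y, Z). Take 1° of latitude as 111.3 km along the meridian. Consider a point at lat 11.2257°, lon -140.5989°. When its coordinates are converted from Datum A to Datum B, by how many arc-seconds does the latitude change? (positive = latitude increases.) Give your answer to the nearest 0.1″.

sin φ = 0.194674, cos φ = 0.980868, sin λ = -0.634745, cos λ = -0.772721.
North component: ΔN = −sin φ cos λ·ΔX − sin φ sin λ·ΔY + cos φ·ΔZ = −(0.194674)(-0.772721)(345.1) − (0.194674)(-0.634745)(-204.8) + (0.980868)(409.2) = 427.98 m.
1° of latitude spans 111300 m, so Δφ = 427.98 / 111300 × 3600 = 13.843″.

Δφ = 13.8″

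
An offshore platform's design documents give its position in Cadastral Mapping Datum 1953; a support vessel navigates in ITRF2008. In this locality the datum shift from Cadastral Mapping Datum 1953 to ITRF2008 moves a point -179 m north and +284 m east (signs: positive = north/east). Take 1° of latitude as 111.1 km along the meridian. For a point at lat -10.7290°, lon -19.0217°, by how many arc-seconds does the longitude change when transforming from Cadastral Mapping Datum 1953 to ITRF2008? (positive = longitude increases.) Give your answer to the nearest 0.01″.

At latitude -10.7290°, cos φ = 0.982519.
1° of longitude at this latitude = 111.1 × cos φ = 109.16 km, so Δλ = 284.0 / 109157.8 = 0.0026017° = 9.366″.

Δλ = 9.37″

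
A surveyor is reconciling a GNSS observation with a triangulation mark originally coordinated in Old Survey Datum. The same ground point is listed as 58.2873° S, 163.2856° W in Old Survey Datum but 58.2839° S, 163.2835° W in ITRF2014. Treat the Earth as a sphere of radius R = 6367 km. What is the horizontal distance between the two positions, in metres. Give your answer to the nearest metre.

397 m

Δφ = -58.2839° − -58.2873° = +0.0034°; Δλ = -163.2835° − -163.2856° = +0.0021°.
1° along a meridian = πR/180 = 111125 m.
ΔN = Δφ × 111125 = 377.8 m; ΔE = Δλ × 111125 × cos(-58.2873°) = +0.0021 × 111125 × 0.525660 = 122.7 m.
Distance = √(ΔE² + ΔN²) = √(122.7² + 377.8²) = 397.2 m.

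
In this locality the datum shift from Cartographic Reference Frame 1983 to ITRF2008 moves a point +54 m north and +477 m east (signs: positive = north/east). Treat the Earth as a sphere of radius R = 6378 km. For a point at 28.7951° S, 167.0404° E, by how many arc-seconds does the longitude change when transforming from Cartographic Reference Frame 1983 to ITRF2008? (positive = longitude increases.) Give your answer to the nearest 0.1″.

At latitude -28.7951°, cos φ = 0.876348.
One radian of longitude at latitude φ spans R cos φ, so Δλ = ΔE / (R cos φ) = 477.0 / (6378000 × 0.876348) = 8.5341e-05 rad = 17.603″.

Δλ = 17.6″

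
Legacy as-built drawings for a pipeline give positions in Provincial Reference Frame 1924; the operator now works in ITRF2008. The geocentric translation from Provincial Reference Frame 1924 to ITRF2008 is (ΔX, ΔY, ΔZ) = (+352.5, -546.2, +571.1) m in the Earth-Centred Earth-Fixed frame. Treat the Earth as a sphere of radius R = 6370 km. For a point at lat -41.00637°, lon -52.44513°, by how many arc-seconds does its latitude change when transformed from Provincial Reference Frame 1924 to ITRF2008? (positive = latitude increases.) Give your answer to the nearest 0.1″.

sin φ = -0.656143, cos φ = 0.754637, sin λ = -0.792770, cos λ = 0.609521.
North component: ΔN = −sin φ cos λ·ΔX − sin φ sin λ·ΔY + cos φ·ΔZ = −(-0.656143)(0.609521)(352.5) − (-0.656143)(-0.792770)(-546.2) + (0.754637)(571.1) = 856.07 m.
1° of latitude spans πR/180 = 111177 m, so Δφ = 856.07 / 111177 × 3600 = 27.720″.

Δφ = 27.7″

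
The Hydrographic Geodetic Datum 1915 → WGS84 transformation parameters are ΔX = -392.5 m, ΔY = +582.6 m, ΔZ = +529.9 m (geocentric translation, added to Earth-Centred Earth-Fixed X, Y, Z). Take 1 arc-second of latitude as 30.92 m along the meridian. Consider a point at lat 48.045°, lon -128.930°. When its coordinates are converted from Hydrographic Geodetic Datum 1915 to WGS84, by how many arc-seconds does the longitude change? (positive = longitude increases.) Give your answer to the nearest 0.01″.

Δλ = -32.48″

sin φ = 0.743670, cos φ = 0.668547, sin λ = -0.777914, cos λ = -0.628370.
East component: ΔE = −sin λ·ΔX + cos λ·ΔY = −(-0.777914)(-392.5) + (-0.628370)(582.6) = -671.42 m.
1° of latitude spans 3600 × 30.92 = 111312 m; at latitude φ, 1° of longitude spans that × cos φ = 74417.3 m, so Δλ = -671.42 / 74417.3 × 3600 = -32.481″.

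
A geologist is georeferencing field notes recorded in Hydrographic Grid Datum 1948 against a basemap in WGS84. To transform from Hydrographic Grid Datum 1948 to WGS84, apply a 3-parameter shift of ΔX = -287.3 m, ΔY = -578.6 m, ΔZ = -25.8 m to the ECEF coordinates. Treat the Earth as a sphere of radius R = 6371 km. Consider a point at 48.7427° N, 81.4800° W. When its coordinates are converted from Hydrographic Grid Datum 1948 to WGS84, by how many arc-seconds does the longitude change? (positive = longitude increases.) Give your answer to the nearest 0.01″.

Δλ = -18.16″

sin φ = 0.751756, cos φ = 0.659442, sin λ = -0.988964, cos λ = 0.148155.
East component: ΔE = −sin λ·ΔX + cos λ·ΔY = −(-0.988964)(-287.3) + (0.148155)(-578.6) = -369.85 m.
1° of latitude spans πR/180 = 111195 m; at latitude φ, 1° of longitude spans that × cos φ = 73326.6 m, so Δλ = -369.85 / 73326.6 × 3600 = -18.158″.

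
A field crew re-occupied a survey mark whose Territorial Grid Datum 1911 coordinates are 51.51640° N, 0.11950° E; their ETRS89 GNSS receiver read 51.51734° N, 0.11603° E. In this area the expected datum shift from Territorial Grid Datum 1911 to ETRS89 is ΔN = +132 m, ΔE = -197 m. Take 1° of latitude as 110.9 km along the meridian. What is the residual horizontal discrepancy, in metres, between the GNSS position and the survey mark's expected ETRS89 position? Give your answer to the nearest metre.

51 m

Observed coordinate differences: Δφ = +0.00094°, Δλ = -0.00347°.
Converting to metres (1° lat = 110900 m, cos φ = 0.622291): observed ΔN = 104.2 m, observed ΔE = -239.5 m.
Subtracting the expected shift leaves a residual of 104.2 − (132) = -27.8 m north and -239.5 − (-197) = -42.5 m east.
Residual distance = √((-27.8)² + (-42.5)²) = 50.7 m.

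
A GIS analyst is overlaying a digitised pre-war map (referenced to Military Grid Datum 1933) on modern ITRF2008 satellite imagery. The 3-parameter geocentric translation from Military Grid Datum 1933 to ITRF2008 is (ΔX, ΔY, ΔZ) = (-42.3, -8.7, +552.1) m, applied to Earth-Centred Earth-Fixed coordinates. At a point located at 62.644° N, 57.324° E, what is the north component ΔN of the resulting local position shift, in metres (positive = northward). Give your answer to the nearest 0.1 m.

ΔN = 280.5 m

At φ = 62.644°, λ = 57.324°: sin φ = 0.888169, cos φ = 0.459518, sin λ = 0.841737, cos λ = 0.539888.
ΔN = −sin φ cos λ·ΔX − sin φ sin λ·ΔY + cos φ·ΔZ = −(0.888169)(0.539888)(-42.3) − (0.888169)(0.841737)(-8.7) + (0.459518)(552.1) = 280.49 m.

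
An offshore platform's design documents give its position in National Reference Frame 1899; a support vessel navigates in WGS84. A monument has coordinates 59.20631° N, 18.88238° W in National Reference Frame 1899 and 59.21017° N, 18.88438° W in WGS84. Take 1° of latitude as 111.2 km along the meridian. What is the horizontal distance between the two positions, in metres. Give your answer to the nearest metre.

444 m

Δφ = 59.21017° − 59.20631° = +0.00386°; Δλ = -18.88438° − -18.88238° = -0.00200°.
ΔN = Δφ × 111200 = 429.2 m; ΔE = Δλ × 111200 × cos(59.20631°) = -0.00200 × 111200 × 0.511948 = -113.9 m.
Distance = √(ΔE² + ΔN²) = √((-113.9)² + 429.2²) = 444.1 m.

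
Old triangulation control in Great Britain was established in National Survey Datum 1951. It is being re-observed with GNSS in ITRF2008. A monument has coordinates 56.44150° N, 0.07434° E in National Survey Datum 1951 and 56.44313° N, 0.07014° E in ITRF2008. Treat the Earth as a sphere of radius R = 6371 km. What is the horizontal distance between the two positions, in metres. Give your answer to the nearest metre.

315 m

Δφ = 56.44313° − 56.44150° = +0.00163°; Δλ = 0.07014° − 0.07434° = -0.00420°.
1° along a meridian = πR/180 = 111195 m.
ΔN = Δφ × 111195 = 181.2 m; ΔE = Δλ × 111195 × cos(56.44150°) = -0.00420 × 111195 × 0.552788 = -258.2 m.
Distance = √(ΔE² + ΔN²) = √((-258.2)² + 181.2²) = 315.4 m.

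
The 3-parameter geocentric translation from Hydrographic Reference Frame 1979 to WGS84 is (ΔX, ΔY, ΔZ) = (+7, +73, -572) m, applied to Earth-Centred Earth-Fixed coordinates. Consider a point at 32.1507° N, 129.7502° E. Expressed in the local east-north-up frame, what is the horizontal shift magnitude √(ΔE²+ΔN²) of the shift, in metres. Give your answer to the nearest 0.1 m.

The local east axis at (φ, λ) is (−sin λ, cos λ, 0), so ΔE = −sin(129.7502°)·7 + cos(129.7502°)·73 = -52.06 m.
The local north axis is (−sin φ cos λ, −sin φ sin λ, cos φ), giving ΔN = 2.382 − 29.867 − 484.285 = -511.77 m.
Horizontal magnitude = √(ΔE² + ΔN²) = √((-52.06)² + (-511.77)²) = 514.41 m.

514.4 m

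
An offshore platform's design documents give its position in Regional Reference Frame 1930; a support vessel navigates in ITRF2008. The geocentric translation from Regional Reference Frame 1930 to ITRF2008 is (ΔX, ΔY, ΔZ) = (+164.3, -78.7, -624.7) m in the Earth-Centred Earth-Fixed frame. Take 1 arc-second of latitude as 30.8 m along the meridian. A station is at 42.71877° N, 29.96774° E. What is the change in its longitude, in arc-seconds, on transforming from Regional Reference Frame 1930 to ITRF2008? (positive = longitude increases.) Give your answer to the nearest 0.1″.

Δλ = -6.6″

sin φ = 0.678400, cos φ = 0.734692, sin λ = 0.499512, cos λ = 0.866307.
East component: ΔE = −sin λ·ΔX + cos λ·ΔY = −(0.499512)(164.3) + (0.866307)(-78.7) = -150.25 m.
1° of latitude spans 3600 × 30.80 = 110880 m; at latitude φ, 1° of longitude spans that × cos φ = 81462.7 m, so Δλ = -150.25 / 81462.7 × 3600 = -6.640″.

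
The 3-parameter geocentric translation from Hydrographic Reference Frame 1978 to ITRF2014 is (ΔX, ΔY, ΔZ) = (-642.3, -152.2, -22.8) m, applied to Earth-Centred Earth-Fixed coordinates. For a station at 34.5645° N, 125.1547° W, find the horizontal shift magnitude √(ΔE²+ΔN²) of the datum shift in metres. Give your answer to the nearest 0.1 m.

530.0 m

The local east axis at (φ, λ) is (−sin λ, cos λ, 0), so ΔE = −sin(-125.1547°)·(-642.3) + cos(-125.1547°)·(-152.2) = -437.51 m.
The local north axis is (−sin φ cos λ, −sin φ sin λ, cos φ), giving ΔN = -209.816 − 70.598 − 18.776 = -299.19 m.
Horizontal magnitude = √(ΔE² + ΔN²) = √((-437.51)² + (-299.19)²) = 530.03 m.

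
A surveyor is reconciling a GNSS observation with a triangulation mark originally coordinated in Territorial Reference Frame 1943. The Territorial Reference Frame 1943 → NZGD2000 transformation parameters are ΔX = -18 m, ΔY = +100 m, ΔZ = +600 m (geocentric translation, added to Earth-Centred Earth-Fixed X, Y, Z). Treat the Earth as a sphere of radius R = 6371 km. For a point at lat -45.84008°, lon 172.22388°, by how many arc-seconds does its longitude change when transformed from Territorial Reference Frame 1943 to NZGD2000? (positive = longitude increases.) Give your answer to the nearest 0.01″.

sin φ = -0.717398, cos φ = 0.696663, sin λ = 0.135303, cos λ = -0.990804.
East component: ΔE = −sin λ·ΔX + cos λ·ΔY = −(0.135303)(-18) + (-0.990804)(100) = -96.64 m.
1° of latitude spans πR/180 = 111195 m; at latitude φ, 1° of longitude spans that × cos φ = 77465.4 m, so Δλ = -96.64 / 77465.4 × 3600 = -4.491″.

Δλ = -4.49″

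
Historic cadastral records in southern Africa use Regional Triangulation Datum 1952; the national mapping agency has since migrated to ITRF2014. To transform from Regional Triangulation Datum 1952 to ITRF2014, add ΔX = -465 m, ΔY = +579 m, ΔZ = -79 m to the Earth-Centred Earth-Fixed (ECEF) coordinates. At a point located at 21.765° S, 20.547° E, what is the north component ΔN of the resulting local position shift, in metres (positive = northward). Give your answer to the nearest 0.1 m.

At φ = -21.765°, λ = 20.547°: sin φ = -0.370801, cos φ = 0.928713, sin λ = 0.350976, cos λ = 0.936385.
ΔN = −sin φ cos λ·ΔX − sin φ sin λ·ΔY + cos φ·ΔZ = −(-0.370801)(0.936385)(-465) − (-0.370801)(0.350976)(579) + (0.928713)(-79) = -159.47 m.

ΔN = -159.5 m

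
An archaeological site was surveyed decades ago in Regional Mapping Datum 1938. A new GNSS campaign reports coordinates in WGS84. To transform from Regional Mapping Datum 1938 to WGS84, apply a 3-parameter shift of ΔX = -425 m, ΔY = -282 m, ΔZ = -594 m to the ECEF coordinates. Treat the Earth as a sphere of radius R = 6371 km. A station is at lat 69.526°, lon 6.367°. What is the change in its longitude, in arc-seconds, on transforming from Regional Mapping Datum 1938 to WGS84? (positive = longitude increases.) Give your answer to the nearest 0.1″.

Δλ = -21.6″

sin φ = 0.936831, cos φ = 0.349782, sin λ = 0.110897, cos λ = 0.993832.
East component: ΔE = −sin λ·ΔX + cos λ·ΔY = −(0.110897)(-425) + (0.993832)(-282) = -233.13 m.
1° of latitude spans πR/180 = 111195 m; at latitude φ, 1° of longitude spans that × cos φ = 38894.0 m, so Δλ = -233.13 / 38894.0 × 3600 = -21.578″.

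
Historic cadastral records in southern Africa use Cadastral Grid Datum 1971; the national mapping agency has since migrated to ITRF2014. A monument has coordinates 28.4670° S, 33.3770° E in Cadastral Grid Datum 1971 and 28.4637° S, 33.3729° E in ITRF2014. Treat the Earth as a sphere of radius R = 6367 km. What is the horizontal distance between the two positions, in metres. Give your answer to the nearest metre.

543 m

Δφ = -28.4637° − -28.4670° = +0.0033°; Δλ = 33.3729° − 33.3770° = -0.0041°.
1° along a meridian = πR/180 = 111125 m.
ΔN = Δφ × 111125 = 366.7 m; ΔE = Δλ × 111125 × cos(-28.4670°) = -0.0041 × 111125 × 0.879092 = -400.5 m.
Distance = √(ΔE² + ΔN²) = √((-400.5)² + 366.7²) = 543.0 m.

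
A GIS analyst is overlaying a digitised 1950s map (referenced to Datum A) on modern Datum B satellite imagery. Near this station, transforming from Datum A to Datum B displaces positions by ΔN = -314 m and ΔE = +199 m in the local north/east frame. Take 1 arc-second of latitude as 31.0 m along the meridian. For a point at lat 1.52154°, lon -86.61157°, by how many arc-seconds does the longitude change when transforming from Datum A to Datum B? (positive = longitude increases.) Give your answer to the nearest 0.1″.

At latitude 1.52154°, cos φ = 0.999647.
1″ of longitude at this latitude = 31.00 × cos φ = 30.9891 m, so Δλ = 199.0 / 30.9891 = 6.422″.

Δλ = 6.4″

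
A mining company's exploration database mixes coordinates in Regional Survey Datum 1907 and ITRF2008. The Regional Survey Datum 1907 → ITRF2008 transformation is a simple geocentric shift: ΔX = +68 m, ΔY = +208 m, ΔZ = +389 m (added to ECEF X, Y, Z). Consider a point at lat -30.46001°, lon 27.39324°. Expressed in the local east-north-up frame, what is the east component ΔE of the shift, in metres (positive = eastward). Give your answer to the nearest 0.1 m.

At φ = -30.46001°, λ = 27.39324°: sin φ = -0.506937, cos φ = 0.861983, sin λ = 0.460095, cos λ = 0.887870.
ΔE = −sin λ·ΔX + cos λ·ΔY = −(0.460095)·(68) + (0.887870)·(208) = 153.39 m.

ΔE = 153.4 m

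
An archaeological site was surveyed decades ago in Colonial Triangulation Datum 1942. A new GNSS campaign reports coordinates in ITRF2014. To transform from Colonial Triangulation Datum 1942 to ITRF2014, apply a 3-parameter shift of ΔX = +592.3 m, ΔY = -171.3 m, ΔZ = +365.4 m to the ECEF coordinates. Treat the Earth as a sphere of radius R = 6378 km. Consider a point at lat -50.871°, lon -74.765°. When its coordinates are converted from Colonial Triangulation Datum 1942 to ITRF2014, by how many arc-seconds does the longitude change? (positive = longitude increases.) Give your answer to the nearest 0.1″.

sin φ = -0.775727, cos φ = 0.631069, sin λ = -0.964856, cos λ = 0.262779.
East component: ΔE = −sin λ·ΔX + cos λ·ΔY = −(-0.964856)(592.3) + (0.262779)(-171.3) = 526.47 m.
1° of latitude spans πR/180 = 111317 m; at latitude φ, 1° of longitude spans that × cos φ = 70248.7 m, so Δλ = 526.47 / 70248.7 × 3600 = 26.980″.

Δλ = 27.0″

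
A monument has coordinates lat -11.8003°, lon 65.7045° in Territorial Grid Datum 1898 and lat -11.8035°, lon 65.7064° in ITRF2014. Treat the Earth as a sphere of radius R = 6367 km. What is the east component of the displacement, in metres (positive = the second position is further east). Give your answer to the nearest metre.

ΔE = 207 m

Δφ = -11.8035° − -11.8003° = -0.0032°; Δλ = 65.7064° − 65.7045° = +0.0019°.
1° along a meridian = πR/180 = 111125 m.
ΔN = Δφ × 111125 = -355.6 m; ΔE = Δλ × 111125 × cos(-11.8003°) = +0.0019 × 111125 × 0.978866 = 206.7 m.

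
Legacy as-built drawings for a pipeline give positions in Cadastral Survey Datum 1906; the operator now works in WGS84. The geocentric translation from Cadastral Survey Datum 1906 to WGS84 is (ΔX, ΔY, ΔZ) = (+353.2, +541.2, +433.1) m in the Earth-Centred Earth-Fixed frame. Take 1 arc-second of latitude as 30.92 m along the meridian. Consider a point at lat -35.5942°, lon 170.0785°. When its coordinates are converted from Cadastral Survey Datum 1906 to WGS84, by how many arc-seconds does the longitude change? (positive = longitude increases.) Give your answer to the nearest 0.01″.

sin φ = -0.582041, cos φ = 0.813160, sin λ = 0.172299, cos λ = -0.985045.
East component: ΔE = −sin λ·ΔX + cos λ·ΔY = −(0.172299)(353.2) + (-0.985045)(541.2) = -593.96 m.
1° of latitude spans 3600 × 30.92 = 111312 m; at latitude φ, 1° of longitude spans that × cos φ = 90514.4 m, so Δλ = -593.96 / 90514.4 × 3600 = -23.623″.

Δλ = -23.62″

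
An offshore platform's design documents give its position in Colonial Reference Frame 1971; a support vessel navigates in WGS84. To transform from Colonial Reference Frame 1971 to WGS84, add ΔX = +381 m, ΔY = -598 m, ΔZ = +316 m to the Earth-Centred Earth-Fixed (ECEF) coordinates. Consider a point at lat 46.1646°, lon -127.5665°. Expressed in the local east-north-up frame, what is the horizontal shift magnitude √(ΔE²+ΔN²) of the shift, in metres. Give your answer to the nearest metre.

The local east axis at (φ, λ) is (−sin λ, cos λ, 0), so ΔE = −sin(-127.5665°)·381 + cos(-127.5665°)·(-598) = 666.59 m.
The local north axis is (−sin φ cos λ, −sin φ sin λ, cos φ), giving ΔN = 167.557 − 341.913 + 218.858 = 44.50 m.
Horizontal magnitude = √(ΔE² + ΔN²) = √(666.59² + 44.50²) = 668.07 m.

668 m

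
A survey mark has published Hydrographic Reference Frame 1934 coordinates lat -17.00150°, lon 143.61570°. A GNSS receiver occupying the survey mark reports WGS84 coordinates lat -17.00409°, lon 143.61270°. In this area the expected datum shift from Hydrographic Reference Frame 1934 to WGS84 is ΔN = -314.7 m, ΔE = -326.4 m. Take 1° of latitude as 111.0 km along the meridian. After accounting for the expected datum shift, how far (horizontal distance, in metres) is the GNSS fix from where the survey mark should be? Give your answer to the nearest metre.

28 m

Observed coordinate differences: Δφ = -0.00259°, Δλ = -0.00300°.
Converting to metres (1° lat = 111000 m, cos φ = 0.956297): observed ΔN = -287.5 m, observed ΔE = -318.4 m.
Subtracting the expected shift leaves a residual of -287.5 − (-314.7) = 27.2 m north and -318.4 − (-326.4) = 8.0 m east.
Residual distance = √(27.2² + 8.0²) = 28.3 m.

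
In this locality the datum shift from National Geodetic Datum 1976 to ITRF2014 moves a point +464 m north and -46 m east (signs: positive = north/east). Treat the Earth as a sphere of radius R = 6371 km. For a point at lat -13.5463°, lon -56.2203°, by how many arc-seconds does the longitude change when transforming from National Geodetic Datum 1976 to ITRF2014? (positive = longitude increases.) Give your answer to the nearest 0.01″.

At latitude -13.5463°, cos φ = 0.972181.
One radian of longitude at latitude φ spans R cos φ, so Δλ = ΔE / (R cos φ) = -46.0 / (6371000 × 0.972181) = -7.4268e-06 rad = -1.532″.

Δλ = -1.53″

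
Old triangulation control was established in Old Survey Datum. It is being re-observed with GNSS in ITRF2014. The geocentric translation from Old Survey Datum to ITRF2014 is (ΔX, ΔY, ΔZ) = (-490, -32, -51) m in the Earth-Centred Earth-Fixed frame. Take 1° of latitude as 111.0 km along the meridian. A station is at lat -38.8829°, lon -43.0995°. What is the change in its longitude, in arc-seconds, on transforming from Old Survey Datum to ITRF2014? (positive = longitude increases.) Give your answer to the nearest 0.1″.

Δλ = -14.9″

sin φ = -0.627731, cos φ = 0.778431, sin λ = -0.683267, cos λ = 0.730168.
East component: ΔE = −sin λ·ΔX + cos λ·ΔY = −(-0.683267)(-490) + (0.730168)(-32) = -358.17 m.
1° of latitude spans 111000 m; at latitude φ, 1° of longitude spans that × cos φ = 86405.8 m, so Δλ = -358.17 / 86405.8 × 3600 = -14.923″.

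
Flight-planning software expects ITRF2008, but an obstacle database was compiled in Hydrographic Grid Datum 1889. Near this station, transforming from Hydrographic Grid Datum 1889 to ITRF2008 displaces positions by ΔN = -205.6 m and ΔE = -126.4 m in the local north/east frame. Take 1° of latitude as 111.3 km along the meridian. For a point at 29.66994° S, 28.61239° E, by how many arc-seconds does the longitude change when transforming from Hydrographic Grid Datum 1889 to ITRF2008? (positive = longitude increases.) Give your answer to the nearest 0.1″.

Δλ = -4.7″

At latitude -29.66994°, cos φ = 0.868891.
1° of longitude at this latitude = 111.3 × cos φ = 96.71 km, so Δλ = -126.4 / 96707.6 = -0.0013070° = -4.705″.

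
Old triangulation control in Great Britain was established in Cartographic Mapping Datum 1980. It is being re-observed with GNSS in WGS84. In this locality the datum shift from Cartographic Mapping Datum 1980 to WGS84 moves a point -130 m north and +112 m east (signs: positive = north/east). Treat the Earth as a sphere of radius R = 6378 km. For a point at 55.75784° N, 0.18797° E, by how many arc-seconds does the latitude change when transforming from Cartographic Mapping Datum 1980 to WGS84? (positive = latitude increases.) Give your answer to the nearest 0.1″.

On a sphere of radius R, 1 rad of latitude = R, so Δφ = ΔN / R = -130.0 / 6378000 = -2.0383e-05 rad = -4.204″.

Δφ = -4.2″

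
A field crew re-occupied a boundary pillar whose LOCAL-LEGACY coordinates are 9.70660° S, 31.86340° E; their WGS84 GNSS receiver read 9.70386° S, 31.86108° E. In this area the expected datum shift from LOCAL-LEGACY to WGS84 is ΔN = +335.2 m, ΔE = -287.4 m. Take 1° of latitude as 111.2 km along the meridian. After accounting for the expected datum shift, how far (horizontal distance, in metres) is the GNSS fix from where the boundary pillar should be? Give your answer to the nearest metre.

Observed coordinate differences: Δφ = +0.00274°, Δλ = -0.00232°.
Converting to metres (1° lat = 111200 m, cos φ = 0.985684): observed ΔN = 304.7 m, observed ΔE = -254.3 m.
Subtracting the expected shift leaves a residual of 304.7 − (335.2) = -30.5 m north and -254.3 − (-287.4) = 33.1 m east.
Residual distance = √((-30.5)² + 33.1²) = 45.0 m.

45 m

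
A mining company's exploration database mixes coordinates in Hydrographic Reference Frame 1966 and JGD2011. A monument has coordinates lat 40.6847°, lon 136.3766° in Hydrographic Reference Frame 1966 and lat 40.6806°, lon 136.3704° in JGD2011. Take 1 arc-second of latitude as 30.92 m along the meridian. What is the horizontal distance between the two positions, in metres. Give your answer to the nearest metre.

694 m

Δφ = 40.6806° − 40.6847° = -0.0041°; Δλ = 136.3704° − 136.3766° = -0.0062°.
1° of latitude = 3600 × 30.92 = 111312 m.
ΔN = Δφ × 111312 = -456.4 m; ΔE = Δλ × 111312 × cos(40.6847°) = -0.0062 × 111312 × 0.758308 = -523.3 m.
Distance = √(ΔE² + ΔN²) = √((-523.3)² + (-456.4)²) = 694.4 m.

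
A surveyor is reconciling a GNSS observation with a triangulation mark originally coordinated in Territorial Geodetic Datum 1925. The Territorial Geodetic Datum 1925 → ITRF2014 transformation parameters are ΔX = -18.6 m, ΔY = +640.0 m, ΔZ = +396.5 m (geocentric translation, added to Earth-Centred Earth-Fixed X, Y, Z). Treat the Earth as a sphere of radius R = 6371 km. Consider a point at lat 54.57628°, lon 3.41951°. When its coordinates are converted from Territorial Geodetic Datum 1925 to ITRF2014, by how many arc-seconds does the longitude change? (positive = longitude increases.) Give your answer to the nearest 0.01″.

sin φ = 0.814888, cos φ = 0.579619, sin λ = 0.059646, cos λ = 0.998220.
East component: ΔE = −sin λ·ΔX + cos λ·ΔY = −(0.059646)(-18.6) + (0.998220)(640.0) = 639.97 m.
1° of latitude spans πR/180 = 111195 m; at latitude φ, 1° of longitude spans that × cos φ = 64450.6 m, so Δλ = 639.97 / 64450.6 × 3600 = 35.747″.

Δλ = 35.75″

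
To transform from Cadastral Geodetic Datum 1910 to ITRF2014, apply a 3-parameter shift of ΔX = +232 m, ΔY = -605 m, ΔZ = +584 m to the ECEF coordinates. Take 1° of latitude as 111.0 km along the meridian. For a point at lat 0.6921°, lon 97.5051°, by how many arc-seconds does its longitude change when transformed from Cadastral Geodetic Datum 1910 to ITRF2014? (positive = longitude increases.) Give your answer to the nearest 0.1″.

sin φ = 0.012079, cos φ = 0.999927, sin λ = 0.991433, cos λ = -0.130614.
East component: ΔE = −sin λ·ΔX + cos λ·ΔY = −(0.991433)(232) + (-0.130614)(-605) = -150.99 m.
1° of latitude spans 111000 m; at latitude φ, 1° of longitude spans that × cos φ = 110991.9 m, so Δλ = -150.99 / 110991.9 × 3600 = -4.897″.

Δλ = -4.9″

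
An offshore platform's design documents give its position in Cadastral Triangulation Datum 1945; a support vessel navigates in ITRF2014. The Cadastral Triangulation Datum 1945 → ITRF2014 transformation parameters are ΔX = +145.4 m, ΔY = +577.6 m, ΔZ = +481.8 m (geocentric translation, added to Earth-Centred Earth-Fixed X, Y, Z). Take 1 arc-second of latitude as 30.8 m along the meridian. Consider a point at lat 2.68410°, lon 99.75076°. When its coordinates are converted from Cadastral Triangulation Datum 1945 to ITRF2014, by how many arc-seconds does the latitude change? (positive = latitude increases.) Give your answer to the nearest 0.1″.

sin φ = 0.046829, cos φ = 0.998903, sin λ = 0.985554, cos λ = -0.169363.
North component: ΔN = −sin φ cos λ·ΔX − sin φ sin λ·ΔY + cos φ·ΔZ = −(0.046829)(-0.169363)(145.4) − (0.046829)(0.985554)(577.6) + (0.998903)(481.8) = 455.77 m.
1° of latitude spans 3600 × 30.80 = 110880 m, so Δφ = 455.77 / 110880 × 3600 = 14.798″.

Δφ = 14.8″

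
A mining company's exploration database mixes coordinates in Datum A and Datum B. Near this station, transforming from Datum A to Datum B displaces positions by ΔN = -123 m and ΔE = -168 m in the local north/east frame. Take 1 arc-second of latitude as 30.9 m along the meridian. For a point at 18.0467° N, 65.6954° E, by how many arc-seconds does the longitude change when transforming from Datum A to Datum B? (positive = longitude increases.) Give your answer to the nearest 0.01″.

Δλ = -5.72″

At latitude 18.0467°, cos φ = 0.950804.
1″ of longitude at this latitude = 30.90 × cos φ = 29.3799 m, so Δλ = -168.0 / 29.3799 = -5.718″.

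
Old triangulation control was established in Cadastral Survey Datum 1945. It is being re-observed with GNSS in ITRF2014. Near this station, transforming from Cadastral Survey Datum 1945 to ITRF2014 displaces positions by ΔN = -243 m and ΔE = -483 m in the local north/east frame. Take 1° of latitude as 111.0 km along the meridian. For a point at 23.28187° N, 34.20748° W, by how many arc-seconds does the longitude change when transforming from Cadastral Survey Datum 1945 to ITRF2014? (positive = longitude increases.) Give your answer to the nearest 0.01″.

At latitude 23.28187°, cos φ = 0.918571.
1° of longitude at this latitude = 111.0 × cos φ = 101.96 km, so Δλ = -483.0 / 101961.4 = -0.0047371° = -17.054″.

Δλ = -17.05″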